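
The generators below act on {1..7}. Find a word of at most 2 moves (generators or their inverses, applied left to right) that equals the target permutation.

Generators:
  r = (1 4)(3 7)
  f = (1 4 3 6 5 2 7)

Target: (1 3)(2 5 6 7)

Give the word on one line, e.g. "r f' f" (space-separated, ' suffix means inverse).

f' r'

  after f': (1 7 2 5 6 3 4)
  after r': (1 3)(2 5 6 7)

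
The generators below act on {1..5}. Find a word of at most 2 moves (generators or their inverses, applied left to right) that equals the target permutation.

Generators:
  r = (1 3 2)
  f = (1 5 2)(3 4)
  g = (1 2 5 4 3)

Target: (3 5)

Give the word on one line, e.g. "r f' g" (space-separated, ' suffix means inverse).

  after f': (1 2 5)(3 4)
  after g': (3 5)

f' g'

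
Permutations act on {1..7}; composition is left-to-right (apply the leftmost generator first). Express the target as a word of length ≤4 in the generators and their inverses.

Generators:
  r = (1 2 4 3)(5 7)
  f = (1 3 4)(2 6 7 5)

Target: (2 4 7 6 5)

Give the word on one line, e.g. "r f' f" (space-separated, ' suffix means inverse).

r' f f

  after r': (1 3 4 2)(5 7)
  after f: (1 4 6 7 2 3)
  after f: (2 4 7 6 5)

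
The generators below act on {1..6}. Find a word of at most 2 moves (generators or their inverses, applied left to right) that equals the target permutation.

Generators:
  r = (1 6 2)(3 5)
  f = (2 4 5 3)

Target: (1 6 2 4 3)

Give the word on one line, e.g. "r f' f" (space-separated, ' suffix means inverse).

  after f: (2 4 5 3)
  after r: (1 6 2 4 3)

f r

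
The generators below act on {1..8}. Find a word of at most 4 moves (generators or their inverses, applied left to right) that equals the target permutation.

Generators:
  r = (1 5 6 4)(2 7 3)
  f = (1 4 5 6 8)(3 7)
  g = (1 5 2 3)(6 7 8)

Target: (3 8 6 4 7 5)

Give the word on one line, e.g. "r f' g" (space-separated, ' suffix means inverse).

  after f: (1 4 5 6 8)(3 7)
  after g: (1 4 2 3 8 5 7)
  after r: (3 8 6 4 7 5)

f g r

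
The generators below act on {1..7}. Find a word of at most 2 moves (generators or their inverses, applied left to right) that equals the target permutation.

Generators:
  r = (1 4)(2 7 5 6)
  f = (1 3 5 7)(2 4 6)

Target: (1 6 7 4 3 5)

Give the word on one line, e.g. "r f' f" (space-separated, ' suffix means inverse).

  after r': (1 4)(2 6 5 7)
  after f: (1 6 7 4 3 5)

r' f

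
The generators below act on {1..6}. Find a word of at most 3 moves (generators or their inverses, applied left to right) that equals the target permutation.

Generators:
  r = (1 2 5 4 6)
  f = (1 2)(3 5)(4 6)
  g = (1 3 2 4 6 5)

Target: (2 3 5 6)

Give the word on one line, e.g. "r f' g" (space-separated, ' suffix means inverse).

r f

  after r: (1 2 5 4 6)
  after f: (2 3 5 6)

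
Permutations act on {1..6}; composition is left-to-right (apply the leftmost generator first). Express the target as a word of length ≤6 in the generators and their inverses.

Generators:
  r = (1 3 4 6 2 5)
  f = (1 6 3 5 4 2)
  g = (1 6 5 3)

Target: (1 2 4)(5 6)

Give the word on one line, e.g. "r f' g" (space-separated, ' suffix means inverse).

  after f: (1 6 3 5 4 2)
  after g': (2 3 6 5 4)
  after g': (1 3)(2 5 4)
  after r': (3 5)(4 6)
  after f': (1 2 4)(5 6)

f g' g' r' f'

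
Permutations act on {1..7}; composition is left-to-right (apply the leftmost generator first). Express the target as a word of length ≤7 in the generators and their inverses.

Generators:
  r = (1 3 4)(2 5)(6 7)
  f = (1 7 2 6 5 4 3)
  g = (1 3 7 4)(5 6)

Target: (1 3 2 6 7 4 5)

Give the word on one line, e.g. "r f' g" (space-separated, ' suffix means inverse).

r f' g r' f

  after r: (1 3 4)(2 5)(6 7)
  after f': (1 4 3 5 7 2 6)
  after g: (2 5 4 7)(3 6)
  after r': (1 4 6)(3 7 5)
  after f: (1 3 2 6 7 4 5)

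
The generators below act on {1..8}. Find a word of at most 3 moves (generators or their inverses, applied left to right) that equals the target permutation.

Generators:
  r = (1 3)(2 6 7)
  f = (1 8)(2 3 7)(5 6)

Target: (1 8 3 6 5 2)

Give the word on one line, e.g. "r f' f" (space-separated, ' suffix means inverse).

  after f: (1 8)(2 3 7)(5 6)
  after r': (1 8 3 6 5 2)

f r'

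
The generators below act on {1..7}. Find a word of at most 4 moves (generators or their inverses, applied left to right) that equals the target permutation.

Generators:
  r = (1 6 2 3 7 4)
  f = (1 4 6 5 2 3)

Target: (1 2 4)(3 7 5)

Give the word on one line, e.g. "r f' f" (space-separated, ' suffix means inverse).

  after f: (1 4 6 5 2 3)
  after r': (1 7 3 4)(5 6)
  after r': (1 3 7 2 6 5)
  after f': (1 2 4)(3 7 5)

f r' r' f'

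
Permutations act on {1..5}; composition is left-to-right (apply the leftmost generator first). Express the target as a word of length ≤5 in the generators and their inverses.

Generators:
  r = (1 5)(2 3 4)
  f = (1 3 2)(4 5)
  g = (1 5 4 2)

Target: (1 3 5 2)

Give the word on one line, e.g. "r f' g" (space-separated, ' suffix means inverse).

r' f g g f

  after r': (1 5)(2 4 3)
  after f: (1 4 2 5 3)
  after g: (1 2 4)(3 5)
  after g: (3 4 5)
  after f: (1 3 5 2)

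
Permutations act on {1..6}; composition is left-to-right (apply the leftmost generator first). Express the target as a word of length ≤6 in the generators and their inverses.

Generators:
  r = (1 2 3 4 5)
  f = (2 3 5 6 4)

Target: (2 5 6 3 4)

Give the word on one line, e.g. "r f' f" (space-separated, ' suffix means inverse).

f' r f' r r

  after f': (2 4 6 5 3)
  after r: (1 2 5 4 6)
  after f': (1 4 5 6)(2 3)
  after r: (1 5 6 2 4)
  after r: (2 5 6 3 4)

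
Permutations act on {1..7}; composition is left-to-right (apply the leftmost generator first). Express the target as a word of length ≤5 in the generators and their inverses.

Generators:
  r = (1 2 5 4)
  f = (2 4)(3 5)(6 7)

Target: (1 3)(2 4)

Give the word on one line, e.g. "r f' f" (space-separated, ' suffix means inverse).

  after f: (2 4)(3 5)(6 7)
  after r': (1 4)(2 5 3)(6 7)
  after r': (1 5 3)(6 7)
  after f: (1 3)(2 4)

f r' r' f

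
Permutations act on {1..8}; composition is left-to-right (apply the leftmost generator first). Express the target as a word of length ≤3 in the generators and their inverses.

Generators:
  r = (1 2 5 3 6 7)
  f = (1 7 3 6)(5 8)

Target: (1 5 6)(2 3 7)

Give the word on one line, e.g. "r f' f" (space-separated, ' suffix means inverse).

r r

  after r: (1 2 5 3 6 7)
  after r: (1 5 6)(2 3 7)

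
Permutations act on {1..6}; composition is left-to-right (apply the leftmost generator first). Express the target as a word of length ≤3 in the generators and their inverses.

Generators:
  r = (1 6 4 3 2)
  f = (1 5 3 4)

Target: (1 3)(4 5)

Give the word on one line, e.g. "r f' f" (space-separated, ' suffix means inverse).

  after f: (1 5 3 4)
  after f: (1 3)(4 5)

f f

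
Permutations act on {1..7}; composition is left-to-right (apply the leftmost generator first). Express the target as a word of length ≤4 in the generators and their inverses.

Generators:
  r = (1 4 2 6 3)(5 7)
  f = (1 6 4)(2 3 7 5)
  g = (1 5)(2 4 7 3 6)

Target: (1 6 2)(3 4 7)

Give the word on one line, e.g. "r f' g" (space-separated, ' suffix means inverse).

  after f: (1 6 4)(2 3 7 5)
  after f: (1 4 6)(2 7)(3 5)
  after r: (1 2 5)(3 7 6 4)
  after g': (1 6 2)(3 4 7)

f f r g'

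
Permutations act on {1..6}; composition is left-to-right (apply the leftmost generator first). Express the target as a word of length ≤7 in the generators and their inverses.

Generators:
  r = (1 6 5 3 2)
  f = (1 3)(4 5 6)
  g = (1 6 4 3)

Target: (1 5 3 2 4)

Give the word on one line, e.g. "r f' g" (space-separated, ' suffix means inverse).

f r' f g f

  after f: (1 3)(4 5 6)
  after r': (1 5)(2 3)(4 6)
  after f: (1 6 5 3 2)
  after g: (1 4 3 2 6 5)
  after f: (1 5 3 2 4)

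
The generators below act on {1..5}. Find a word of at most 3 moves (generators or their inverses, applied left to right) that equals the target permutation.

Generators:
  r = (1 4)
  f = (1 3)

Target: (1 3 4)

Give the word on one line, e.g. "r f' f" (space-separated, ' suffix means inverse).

  after f': (1 3)
  after r: (1 3 4)

f' r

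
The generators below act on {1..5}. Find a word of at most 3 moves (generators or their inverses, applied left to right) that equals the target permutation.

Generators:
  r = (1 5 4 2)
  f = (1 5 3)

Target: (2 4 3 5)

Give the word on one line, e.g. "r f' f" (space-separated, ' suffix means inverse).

  after f': (1 3 5)
  after r': (1 3)(2 4 5)
  after f: (2 4 3 5)

f' r' f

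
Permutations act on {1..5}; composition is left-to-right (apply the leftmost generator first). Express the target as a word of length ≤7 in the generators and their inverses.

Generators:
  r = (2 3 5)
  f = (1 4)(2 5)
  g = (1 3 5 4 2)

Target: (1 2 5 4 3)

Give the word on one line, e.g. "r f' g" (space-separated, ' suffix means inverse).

r r g' r' f

  after r: (2 3 5)
  after r: (2 5 3)
  after g': (1 2 3 4 5)
  after r': (1 5)(3 4)
  after f: (1 2 5 4 3)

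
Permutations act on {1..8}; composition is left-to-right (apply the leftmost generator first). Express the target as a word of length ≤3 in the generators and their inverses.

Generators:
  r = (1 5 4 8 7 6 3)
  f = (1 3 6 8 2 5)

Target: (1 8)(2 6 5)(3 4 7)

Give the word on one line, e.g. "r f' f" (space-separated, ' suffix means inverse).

  after f': (1 5 2 8 6 3)
  after r: (1 4 8 3 5 2 7 6)
  after r: (1 8)(2 6 5)(3 4 7)

f' r r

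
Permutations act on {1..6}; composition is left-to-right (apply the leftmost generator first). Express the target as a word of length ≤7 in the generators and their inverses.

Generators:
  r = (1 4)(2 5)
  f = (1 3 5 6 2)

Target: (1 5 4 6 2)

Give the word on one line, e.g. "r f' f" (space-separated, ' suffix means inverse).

  after f': (1 2 6 5 3)
  after r': (1 5 3 4)(2 6)
  after f': (1 3 4 2 5)
  after r: (1 3)(4 5)
  after f: (1 5 4 6 2)

f' r' f' r f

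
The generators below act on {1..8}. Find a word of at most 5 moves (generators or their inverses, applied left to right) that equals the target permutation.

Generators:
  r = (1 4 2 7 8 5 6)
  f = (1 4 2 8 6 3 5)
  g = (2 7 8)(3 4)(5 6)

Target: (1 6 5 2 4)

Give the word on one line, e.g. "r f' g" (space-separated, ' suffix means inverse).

  after r': (1 6 5 8 7 2 4)
  after g': (1 5 7 8 2 3 4)
  after g': (1 6 5 2 4)

r' g' g'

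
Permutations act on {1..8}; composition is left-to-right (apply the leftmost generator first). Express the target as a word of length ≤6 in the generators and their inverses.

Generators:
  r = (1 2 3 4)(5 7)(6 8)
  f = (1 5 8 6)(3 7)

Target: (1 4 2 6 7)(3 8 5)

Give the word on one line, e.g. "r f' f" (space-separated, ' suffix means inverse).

f' r' f' f' r'

  after f': (1 6 8 5)(3 7)
  after r': (1 8 7 2)(3 5 4)
  after f': (1 5 4 7 2 6 8 3)
  after f': (2 8 7)(3 6 5 4)
  after r': (1 4 2 6 7)(3 8 5)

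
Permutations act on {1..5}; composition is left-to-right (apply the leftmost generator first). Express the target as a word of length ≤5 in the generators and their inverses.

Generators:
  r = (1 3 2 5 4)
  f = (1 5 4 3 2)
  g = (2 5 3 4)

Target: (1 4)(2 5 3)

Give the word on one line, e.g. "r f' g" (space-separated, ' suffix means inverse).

  after f': (1 2 3 4 5)
  after r: (1 5 3)
  after g': (1 2 4 3)
  after r: (1 5 4 2)
  after f: (1 4)(2 5 3)

f' r g' r f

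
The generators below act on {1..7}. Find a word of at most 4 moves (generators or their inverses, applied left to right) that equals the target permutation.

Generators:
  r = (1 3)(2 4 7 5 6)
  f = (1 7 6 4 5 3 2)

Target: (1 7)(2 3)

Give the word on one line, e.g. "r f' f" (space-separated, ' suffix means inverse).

r' r' f

  after r': (1 3)(2 6 5 7 4)
  after r': (2 5 4 6 7)
  after f: (1 7)(2 3)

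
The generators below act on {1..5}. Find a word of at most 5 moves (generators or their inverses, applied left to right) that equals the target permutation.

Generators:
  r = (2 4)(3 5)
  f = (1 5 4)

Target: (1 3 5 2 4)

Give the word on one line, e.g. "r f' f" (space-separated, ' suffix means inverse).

f' f' r r r

  after f': (1 4 5)
  after f': (1 5 4)
  after r: (1 3 5 2 4)
  after r: (1 5 4)
  after r: (1 3 5 2 4)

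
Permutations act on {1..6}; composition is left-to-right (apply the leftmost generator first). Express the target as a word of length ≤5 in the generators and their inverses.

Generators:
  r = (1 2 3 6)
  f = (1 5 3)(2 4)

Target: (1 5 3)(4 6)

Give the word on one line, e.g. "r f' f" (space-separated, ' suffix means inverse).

  after r: (1 2 3 6)
  after r: (1 3)(2 6)
  after f': (1 5)(2 6 4)
  after r': (1 5 6 4)(2 3)
  after r': (1 5 3)(4 6)

r r f' r' r'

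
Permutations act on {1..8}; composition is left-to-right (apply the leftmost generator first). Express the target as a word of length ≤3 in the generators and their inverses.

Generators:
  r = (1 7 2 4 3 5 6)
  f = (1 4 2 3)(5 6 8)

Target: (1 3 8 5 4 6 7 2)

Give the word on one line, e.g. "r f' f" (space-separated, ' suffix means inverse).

r r f

  after r: (1 7 2 4 3 5 6)
  after r: (1 2 3 6 7 4 5)
  after f: (1 3 8 5 4 6 7 2)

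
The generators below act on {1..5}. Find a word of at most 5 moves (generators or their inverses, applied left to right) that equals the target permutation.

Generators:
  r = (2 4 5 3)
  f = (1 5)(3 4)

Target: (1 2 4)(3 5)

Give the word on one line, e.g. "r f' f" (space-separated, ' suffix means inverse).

r' f r r f

  after r': (2 3 5 4)
  after f: (1 5 3)(2 4)
  after r: (1 3)(2 5)
  after r: (1 2 3)(4 5)
  after f: (1 2 4)(3 5)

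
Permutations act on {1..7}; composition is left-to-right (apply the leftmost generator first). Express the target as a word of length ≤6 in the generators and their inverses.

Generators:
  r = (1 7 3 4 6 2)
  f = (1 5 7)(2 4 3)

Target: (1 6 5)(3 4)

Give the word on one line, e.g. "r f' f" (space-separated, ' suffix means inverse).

  after r: (1 7 3 4 6 2)
  after r: (1 3 6)(2 7 4)
  after f: (1 2)(3 6 5 7)
  after r': (1 6 5)(3 4)

r r f r'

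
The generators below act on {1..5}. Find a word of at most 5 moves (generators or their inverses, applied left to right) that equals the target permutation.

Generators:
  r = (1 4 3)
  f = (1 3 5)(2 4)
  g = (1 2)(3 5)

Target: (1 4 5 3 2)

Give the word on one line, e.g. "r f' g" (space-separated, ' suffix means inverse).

  after r': (1 3 4)
  after r': (1 4 3)
  after g: (1 4 5 3 2)

r' r' g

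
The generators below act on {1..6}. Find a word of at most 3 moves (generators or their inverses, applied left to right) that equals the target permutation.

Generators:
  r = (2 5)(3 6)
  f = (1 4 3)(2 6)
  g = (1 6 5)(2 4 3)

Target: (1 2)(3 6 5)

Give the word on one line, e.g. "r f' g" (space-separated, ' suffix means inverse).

  after g: (1 6 5)(2 4 3)
  after f': (1 2)(3 6 5)

g f'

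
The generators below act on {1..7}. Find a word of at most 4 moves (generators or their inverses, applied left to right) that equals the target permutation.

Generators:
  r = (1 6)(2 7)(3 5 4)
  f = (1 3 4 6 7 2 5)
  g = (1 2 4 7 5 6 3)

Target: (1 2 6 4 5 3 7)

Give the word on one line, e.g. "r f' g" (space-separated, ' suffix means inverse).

g' f' g

  after g': (1 3 6 5 7 4 2)
  after f': (2 5 6)(3 4 7)
  after g: (1 2 6 4 5 3 7)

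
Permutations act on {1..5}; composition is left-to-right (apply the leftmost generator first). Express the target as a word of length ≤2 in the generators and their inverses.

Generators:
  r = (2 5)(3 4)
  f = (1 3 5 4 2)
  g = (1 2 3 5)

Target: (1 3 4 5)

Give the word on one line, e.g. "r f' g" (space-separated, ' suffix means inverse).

  after g': (1 5 3 2)
  after f': (1 3 4 5)

g' f'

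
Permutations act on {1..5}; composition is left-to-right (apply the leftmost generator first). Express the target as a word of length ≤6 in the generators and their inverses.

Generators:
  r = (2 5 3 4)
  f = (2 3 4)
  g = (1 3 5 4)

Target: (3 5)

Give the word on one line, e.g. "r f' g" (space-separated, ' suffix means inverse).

g r g f

  after g: (1 3 5 4)
  after r: (1 4)(2 5)
  after g: (2 4 3 5)
  after f: (3 5)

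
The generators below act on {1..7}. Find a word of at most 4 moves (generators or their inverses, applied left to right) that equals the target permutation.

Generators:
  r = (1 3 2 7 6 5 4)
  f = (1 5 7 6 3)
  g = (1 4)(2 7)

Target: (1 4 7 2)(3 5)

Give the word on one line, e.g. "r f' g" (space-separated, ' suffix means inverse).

g f' r g

  after g: (1 4)(2 7)
  after f': (1 4 3 6 7 2 5)
  after r: (2 4)(3 5)
  after g: (1 4 7 2)(3 5)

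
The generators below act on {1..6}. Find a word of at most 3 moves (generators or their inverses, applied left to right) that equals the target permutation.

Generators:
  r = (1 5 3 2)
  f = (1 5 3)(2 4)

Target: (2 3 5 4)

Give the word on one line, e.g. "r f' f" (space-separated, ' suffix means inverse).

  after r: (1 5 3 2)
  after r: (1 3)(2 5)
  after f: (2 3 5 4)

r r f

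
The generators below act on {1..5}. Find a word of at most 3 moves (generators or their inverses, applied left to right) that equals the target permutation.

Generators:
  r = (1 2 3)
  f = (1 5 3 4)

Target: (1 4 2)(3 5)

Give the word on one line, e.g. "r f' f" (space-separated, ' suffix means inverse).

f' r'

  after f': (1 4 3 5)
  after r': (1 4 2)(3 5)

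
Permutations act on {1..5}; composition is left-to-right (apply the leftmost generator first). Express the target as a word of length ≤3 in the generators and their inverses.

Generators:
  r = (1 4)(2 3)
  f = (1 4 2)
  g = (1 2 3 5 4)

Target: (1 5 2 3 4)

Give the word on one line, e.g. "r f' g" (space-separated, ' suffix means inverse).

r' g' r

  after r': (1 4)(2 3)
  after g': (1 5 3)
  after r: (1 5 2 3 4)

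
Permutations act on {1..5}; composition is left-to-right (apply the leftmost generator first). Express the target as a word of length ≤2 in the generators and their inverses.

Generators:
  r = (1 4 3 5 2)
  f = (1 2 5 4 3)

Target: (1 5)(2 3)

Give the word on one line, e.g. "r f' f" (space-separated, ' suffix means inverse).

f r'

  after f: (1 2 5 4 3)
  after r': (1 5)(2 3)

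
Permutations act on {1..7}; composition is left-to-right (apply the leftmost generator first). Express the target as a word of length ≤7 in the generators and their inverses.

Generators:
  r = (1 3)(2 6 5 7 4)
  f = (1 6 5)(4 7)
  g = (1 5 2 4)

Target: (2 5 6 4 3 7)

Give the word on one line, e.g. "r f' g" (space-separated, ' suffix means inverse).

r f g' f r

  after r: (1 3)(2 6 5 7 4)
  after f: (1 3 6)(2 5 4)
  after g': (1 3 6 4 5 2)
  after f: (1 3 5 2 6 7 4)
  after r: (2 5 6 4 3 7)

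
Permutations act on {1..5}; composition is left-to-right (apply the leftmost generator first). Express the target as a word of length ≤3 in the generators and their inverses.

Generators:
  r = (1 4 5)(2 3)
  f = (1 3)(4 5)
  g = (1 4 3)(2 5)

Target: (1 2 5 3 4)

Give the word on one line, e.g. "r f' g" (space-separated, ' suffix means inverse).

  after r': (1 5 4)(2 3)
  after g': (1 2 4 3 5)
  after f': (1 2 5 3 4)

r' g' f'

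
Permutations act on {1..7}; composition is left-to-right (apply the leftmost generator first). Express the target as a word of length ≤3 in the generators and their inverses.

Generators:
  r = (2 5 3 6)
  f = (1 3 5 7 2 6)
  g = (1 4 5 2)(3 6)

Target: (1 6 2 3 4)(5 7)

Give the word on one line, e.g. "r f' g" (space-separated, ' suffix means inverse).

  after f: (1 3 5 7 2 6)
  after g': (1 6 2 3 4)(5 7)

f g'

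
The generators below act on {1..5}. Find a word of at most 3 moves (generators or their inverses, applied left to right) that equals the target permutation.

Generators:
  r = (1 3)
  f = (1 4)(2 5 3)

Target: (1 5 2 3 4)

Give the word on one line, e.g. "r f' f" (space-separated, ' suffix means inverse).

r' f'

  after r': (1 3)
  after f': (1 5 2 3 4)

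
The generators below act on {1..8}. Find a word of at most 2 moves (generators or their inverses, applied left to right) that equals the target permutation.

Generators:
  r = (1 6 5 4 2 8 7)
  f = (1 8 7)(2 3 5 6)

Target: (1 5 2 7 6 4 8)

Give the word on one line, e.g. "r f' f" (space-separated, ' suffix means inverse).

  after r: (1 6 5 4 2 8 7)
  after r: (1 5 2 7 6 4 8)

r r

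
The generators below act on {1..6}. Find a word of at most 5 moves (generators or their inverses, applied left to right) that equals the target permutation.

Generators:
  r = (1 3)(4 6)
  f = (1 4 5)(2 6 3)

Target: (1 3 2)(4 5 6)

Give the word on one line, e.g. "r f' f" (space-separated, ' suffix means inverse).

  after r': (1 3)(4 6)
  after f: (1 2 6 5)(3 4)
  after r': (1 2 4)(3 6 5)
  after f': (1 3 2)(4 5 6)

r' f r' f'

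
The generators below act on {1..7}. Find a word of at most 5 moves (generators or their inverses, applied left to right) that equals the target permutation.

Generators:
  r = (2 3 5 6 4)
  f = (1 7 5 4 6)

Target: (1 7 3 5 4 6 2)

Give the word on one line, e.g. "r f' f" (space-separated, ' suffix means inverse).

  after r: (2 3 5 6 4)
  after r: (2 5 4 3 6)
  after r: (2 6 3 4 5)
  after f: (1 7 5 2)(3 6)
  after r': (1 7 3 5 4 6 2)

r r r f r'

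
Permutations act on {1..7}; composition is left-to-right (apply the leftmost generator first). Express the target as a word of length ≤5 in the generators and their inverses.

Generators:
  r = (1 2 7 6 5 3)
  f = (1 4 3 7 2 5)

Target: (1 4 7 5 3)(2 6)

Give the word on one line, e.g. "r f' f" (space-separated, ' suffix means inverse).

f' r f'

  after f': (1 5 2 7 3 4)
  after r: (1 3 4 2 6 5 7)
  after f': (1 4 7 5 3)(2 6)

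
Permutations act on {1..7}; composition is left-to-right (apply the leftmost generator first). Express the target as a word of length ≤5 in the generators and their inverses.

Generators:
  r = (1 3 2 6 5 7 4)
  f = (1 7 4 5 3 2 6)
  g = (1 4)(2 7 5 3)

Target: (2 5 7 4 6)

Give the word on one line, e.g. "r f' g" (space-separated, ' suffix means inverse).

r' f g' f'

  after r': (1 4 7 5 6 2 3)
  after f: (1 5)(3 7)
  after g': (1 7 5 4)(2 3)
  after f': (2 5 7 4 6)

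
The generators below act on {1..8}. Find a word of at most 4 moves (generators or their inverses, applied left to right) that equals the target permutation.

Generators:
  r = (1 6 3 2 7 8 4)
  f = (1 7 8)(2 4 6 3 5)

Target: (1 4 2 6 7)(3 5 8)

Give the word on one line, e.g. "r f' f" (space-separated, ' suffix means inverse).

f r r

  after f: (1 7 8)(2 4 6 3 5)
  after r: (1 8 6 2)(3 5 7 4)
  after r: (1 4 2 6 7)(3 5 8)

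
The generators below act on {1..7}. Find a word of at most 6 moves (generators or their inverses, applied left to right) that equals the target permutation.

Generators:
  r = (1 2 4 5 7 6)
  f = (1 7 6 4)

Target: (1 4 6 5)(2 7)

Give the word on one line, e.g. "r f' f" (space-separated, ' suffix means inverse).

r f r' f'

  after r: (1 2 4 5 7 6)
  after f: (1 2)(4 5 6 7)
  after r': (2 6 5 7)
  after f': (1 4 6 5)(2 7)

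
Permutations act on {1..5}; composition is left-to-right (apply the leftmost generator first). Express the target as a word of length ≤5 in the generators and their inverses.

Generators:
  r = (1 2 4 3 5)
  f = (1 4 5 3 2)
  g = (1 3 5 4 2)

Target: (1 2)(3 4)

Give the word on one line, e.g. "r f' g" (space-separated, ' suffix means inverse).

  after f: (1 4 5 3 2)
  after r: (1 3 4)
  after g': (2 4)(3 5)
  after f': (1 2)(3 4)

f r g' f'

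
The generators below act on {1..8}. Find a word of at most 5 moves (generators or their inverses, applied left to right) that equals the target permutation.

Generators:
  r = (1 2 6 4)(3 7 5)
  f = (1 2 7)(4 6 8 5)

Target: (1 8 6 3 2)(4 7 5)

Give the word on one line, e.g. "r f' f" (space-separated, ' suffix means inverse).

r' f' f' r'

  after r': (1 4 6 2)(3 5 7)
  after f': (1 5 2 7 3 8 6)
  after f': (1 8 4 5)(3 6 7)
  after r': (1 8 6 3 2)(4 7 5)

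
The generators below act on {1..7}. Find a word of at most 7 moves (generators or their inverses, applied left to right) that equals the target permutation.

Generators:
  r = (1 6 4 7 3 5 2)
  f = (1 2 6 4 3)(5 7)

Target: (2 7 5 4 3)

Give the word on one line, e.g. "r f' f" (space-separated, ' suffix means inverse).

f' r r f r'

  after f': (1 3 4 6 2)(5 7)
  after r: (1 5 3 7 2 6)
  after r: (1 2 4 7)
  after f: (1 6 4 5 7 2 3)
  after r': (2 7 5 4 3)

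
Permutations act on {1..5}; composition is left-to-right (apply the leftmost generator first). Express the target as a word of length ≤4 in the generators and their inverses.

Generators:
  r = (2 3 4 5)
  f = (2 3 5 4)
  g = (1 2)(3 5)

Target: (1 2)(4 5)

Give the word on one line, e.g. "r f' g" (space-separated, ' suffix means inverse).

r f' g'

  after r: (2 3 4 5)
  after f': (3 5 4)
  after g': (1 2)(4 5)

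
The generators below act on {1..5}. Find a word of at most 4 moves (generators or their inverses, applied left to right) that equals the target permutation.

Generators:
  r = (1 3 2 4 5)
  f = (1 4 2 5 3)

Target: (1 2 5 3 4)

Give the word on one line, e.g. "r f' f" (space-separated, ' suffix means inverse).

r r

  after r: (1 3 2 4 5)
  after r: (1 2 5 3 4)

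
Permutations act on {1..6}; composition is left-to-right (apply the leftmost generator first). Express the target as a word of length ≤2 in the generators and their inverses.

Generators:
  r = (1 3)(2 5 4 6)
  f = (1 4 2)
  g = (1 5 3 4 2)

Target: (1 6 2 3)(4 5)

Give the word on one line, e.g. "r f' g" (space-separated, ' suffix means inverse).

f r

  after f: (1 4 2)
  after r: (1 6 2 3)(4 5)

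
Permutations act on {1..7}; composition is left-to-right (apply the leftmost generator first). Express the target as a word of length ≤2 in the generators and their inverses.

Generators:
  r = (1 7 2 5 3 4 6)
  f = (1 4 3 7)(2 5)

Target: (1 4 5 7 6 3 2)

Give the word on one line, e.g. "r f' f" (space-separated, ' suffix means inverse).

  after r': (1 6 4 3 5 2 7)
  after r': (1 4 5 7 6 3 2)

r' r'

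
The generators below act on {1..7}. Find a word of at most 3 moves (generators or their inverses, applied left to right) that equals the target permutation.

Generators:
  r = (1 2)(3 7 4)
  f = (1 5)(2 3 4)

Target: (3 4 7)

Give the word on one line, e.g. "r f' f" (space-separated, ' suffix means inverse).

r r

  after r: (1 2)(3 7 4)
  after r: (3 4 7)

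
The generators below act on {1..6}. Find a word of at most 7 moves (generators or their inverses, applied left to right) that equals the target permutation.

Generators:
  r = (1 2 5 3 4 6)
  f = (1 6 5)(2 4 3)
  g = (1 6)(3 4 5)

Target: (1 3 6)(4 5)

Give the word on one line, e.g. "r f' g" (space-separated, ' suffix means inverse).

r' g' r r g

  after r': (1 6 4 3 5 2)
  after g': (2 6 3 4 5)
  after r: (1 2)(3 6 4)
  after r: (1 5 3)
  after g: (1 3 6)(4 5)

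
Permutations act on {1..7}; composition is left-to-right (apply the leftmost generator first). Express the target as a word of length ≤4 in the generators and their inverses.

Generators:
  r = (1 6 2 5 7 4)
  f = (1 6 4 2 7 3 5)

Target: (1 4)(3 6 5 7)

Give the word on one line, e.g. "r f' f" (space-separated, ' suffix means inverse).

f r' r'

  after f: (1 6 4 2 7 3 5)
  after r': (2 5 4 6 7 3)
  after r': (1 4)(3 6 5 7)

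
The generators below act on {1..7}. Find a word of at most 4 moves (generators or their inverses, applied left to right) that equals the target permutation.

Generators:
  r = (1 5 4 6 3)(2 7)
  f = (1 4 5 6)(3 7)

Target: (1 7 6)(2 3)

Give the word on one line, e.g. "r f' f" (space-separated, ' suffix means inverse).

  after f': (1 6 5 4)(3 7)
  after r: (1 3 2 7)(4 5 6)
  after f': (1 7 6)(2 3)

f' r f'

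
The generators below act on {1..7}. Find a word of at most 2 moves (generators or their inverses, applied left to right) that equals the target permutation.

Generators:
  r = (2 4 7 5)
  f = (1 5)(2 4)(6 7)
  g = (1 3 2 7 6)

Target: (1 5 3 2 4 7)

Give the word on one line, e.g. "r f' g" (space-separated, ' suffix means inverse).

f g

  after f: (1 5)(2 4)(6 7)
  after g: (1 5 3 2 4 7)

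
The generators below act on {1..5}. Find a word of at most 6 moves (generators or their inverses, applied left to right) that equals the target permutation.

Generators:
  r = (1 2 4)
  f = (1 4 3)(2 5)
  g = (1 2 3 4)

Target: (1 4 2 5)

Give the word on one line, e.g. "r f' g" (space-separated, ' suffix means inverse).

  after f': (1 3 4)(2 5)
  after r: (1 3)(2 5 4)
  after g': (1 2 5 3 4)
  after g': (2 5)
  after r': (1 4 2 5)

f' r g' g' r'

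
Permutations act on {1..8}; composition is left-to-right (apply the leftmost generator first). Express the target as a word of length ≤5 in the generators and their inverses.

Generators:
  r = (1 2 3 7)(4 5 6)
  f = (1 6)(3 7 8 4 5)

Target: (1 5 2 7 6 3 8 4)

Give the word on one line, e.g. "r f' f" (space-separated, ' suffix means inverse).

f' f' f' r r

  after f': (1 6)(3 5 4 8 7)
  after f': (3 4 7 5 8)
  after f': (1 6)(3 8 5 7 4)
  after r: (1 4 7 5)(2 3 8 6)
  after r: (1 5 2 7 6 3 8 4)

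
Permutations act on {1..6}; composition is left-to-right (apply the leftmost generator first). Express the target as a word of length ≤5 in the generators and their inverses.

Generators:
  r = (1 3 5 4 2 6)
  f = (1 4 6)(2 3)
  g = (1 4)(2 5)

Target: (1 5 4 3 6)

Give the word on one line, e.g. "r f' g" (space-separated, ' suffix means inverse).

r' r' g'

  after r': (1 6 2 4 5 3)
  after r': (1 2 5)(3 6 4)
  after g': (1 5 4 3 6)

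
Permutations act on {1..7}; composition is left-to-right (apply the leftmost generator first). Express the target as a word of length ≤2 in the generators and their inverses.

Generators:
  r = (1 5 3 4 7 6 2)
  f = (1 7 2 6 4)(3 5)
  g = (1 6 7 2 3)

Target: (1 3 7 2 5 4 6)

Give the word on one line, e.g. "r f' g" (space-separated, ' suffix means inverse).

  after r: (1 5 3 4 7 6 2)
  after r: (1 3 7 2 5 4 6)

r r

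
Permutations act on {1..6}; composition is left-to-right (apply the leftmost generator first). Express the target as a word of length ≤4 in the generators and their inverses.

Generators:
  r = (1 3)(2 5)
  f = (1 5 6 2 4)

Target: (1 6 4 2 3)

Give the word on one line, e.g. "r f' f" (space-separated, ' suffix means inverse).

f f r

  after f: (1 5 6 2 4)
  after f: (1 6 4 5 2)
  after r: (1 6 4 2 3)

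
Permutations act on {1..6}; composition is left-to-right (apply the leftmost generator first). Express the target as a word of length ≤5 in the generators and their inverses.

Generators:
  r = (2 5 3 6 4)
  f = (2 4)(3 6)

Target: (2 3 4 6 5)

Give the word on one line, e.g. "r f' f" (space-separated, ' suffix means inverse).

r' r' f

  after r': (2 4 6 3 5)
  after r': (2 6 5 4 3)
  after f: (2 3 4 6 5)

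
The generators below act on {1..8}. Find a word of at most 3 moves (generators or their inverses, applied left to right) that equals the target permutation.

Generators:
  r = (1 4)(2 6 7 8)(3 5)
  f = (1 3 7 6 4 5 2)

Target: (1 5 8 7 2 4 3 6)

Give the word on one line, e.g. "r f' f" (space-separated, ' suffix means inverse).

  after f: (1 3 7 6 4 5 2)
  after r': (1 5 8 7 2 4 3 6)

f r'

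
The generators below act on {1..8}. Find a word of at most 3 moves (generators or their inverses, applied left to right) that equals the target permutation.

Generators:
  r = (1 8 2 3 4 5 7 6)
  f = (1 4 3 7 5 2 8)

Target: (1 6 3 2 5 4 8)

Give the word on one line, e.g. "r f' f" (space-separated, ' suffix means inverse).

r f r'

  after r: (1 8 2 3 4 5 7 6)
  after f: (2 7 6 4)
  after r': (1 6 3 2 5 4 8)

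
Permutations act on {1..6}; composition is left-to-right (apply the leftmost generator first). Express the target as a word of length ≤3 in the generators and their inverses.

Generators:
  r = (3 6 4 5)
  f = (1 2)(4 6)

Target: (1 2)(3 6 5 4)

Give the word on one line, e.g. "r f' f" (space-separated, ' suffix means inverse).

  after r: (3 6 4 5)
  after r: (3 4)(5 6)
  after f': (1 2)(3 6 5 4)

r r f'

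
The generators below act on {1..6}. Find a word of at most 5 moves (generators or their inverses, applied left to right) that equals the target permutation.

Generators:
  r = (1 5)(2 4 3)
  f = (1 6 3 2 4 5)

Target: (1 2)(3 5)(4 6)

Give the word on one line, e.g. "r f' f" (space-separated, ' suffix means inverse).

  after f': (1 5 4 2 3 6)
  after f': (1 4 3)(2 6 5)
  after f': (1 2)(3 5)(4 6)

f' f' f'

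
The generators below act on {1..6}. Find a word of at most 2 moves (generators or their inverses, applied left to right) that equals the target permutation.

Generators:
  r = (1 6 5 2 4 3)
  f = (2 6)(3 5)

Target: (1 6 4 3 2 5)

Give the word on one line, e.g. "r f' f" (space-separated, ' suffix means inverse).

  after f: (2 6)(3 5)
  after r: (1 6 4 3 2 5)

f r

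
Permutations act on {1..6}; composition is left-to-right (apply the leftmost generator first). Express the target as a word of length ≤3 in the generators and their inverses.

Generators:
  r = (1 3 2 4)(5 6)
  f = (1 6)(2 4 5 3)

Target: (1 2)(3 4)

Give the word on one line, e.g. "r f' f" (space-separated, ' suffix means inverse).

r r

  after r: (1 3 2 4)(5 6)
  after r: (1 2)(3 4)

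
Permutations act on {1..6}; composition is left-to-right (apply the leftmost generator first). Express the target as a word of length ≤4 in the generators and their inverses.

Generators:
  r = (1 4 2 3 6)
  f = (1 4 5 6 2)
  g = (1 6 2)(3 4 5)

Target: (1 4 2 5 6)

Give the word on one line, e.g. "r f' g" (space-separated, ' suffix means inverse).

  after r: (1 4 2 3 6)
  after g': (1 3)(2 5 4 6)
  after r': (1 2 5)(3 6 4)
  after r': (1 4 2 5 6)

r g' r' r'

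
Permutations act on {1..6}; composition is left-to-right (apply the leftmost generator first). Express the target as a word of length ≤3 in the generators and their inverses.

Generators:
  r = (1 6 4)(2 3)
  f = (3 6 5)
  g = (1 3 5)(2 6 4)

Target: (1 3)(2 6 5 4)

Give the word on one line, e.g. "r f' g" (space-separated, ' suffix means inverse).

f' g

  after f': (3 5 6)
  after g: (1 3)(2 6 5 4)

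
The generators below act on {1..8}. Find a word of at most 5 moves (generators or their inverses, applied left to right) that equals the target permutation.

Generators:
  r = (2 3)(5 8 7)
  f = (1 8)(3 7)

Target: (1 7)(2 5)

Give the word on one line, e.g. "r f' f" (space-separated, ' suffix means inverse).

  after r': (2 3)(5 7 8)
  after f': (1 8 5 3 2 7)
  after r: (1 7)(2 5)

r' f' r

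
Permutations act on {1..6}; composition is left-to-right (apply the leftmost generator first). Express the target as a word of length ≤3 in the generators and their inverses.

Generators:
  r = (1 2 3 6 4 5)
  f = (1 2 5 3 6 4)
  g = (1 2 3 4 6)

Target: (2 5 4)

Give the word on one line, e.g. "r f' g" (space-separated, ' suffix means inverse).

  after r: (1 2 3 6 4 5)
  after f': (2 5 4)

r f'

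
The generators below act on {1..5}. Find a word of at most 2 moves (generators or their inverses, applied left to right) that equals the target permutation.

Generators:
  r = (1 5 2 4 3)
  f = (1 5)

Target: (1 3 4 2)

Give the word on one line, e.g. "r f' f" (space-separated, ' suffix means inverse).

  after r': (1 3 4 2 5)
  after f: (1 3 4 2)

r' f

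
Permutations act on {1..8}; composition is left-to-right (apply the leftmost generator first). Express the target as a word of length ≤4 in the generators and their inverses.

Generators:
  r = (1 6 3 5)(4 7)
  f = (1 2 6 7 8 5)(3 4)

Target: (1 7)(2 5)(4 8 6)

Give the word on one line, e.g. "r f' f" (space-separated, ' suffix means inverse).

r f r' r'

  after r: (1 6 3 5)(4 7)
  after f: (1 7 3)(2 6 4 8 5)
  after r': (1 4 8 3 5 2)(6 7)
  after r': (1 7)(2 5)(4 8 6)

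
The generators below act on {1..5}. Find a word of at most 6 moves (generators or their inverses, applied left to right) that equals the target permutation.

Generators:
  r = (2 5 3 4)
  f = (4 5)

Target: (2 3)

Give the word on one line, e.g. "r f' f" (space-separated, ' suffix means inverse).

r' f r' r' r'

  after r': (2 4 3 5)
  after f: (2 5)(3 4)
  after r': (4 5)
  after r': (2 4)(3 5)
  after r': (2 3)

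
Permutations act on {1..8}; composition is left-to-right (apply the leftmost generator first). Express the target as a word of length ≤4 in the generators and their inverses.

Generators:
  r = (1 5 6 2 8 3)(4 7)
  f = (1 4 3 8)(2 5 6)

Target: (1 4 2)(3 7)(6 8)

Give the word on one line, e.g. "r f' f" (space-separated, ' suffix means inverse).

  after f: (1 4 3 8)(2 5 6)
  after r: (1 7 4)(2 6 8 5)
  after f': (1 7)(2 5 6 3 4 8)
  after r': (1 4 2)(3 7)(6 8)

f r f' r'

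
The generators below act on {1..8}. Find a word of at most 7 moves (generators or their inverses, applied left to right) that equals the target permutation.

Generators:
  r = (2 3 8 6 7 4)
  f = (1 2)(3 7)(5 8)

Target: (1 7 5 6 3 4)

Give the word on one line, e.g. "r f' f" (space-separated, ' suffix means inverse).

  after f': (1 2)(3 7)(5 8)
  after r: (1 3 4 2)(5 6 7 8)
  after f: (1 7 5 6 3 4)
  after f: (1 3 4 2)(5 6 7 8)
  after f: (1 7 5 6 3 4)

f' r f f f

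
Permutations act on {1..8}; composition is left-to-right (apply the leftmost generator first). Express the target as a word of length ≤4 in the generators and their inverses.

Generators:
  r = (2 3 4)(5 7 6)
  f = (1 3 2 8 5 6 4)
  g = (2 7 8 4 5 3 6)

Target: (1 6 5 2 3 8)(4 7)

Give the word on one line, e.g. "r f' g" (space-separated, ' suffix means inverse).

f' f' r f

  after f': (1 4 6 5 8 2 3)
  after f': (1 6 8 3 4 5 2)
  after r: (1 5 3 2)(4 7 6 8)
  after f: (1 6 5 2 3 8)(4 7)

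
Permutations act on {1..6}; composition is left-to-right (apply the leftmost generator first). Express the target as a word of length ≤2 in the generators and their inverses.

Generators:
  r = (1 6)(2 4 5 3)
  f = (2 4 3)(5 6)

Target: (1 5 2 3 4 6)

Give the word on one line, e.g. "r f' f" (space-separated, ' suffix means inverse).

r f

  after r: (1 6)(2 4 5 3)
  after f: (1 5 2 3 4 6)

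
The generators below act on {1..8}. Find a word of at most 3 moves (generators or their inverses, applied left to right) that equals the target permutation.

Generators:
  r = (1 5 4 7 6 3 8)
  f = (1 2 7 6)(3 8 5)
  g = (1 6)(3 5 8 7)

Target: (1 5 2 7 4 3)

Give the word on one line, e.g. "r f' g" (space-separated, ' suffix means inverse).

  after r': (1 8 3 6 7 4 5)
  after f: (1 5 2 7 4 3)

r' f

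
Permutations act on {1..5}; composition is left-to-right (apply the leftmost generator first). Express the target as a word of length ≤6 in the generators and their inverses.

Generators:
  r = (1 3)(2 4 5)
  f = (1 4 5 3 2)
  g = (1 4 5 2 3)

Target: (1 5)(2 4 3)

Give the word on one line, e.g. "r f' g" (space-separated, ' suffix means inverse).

  after r: (1 3)(2 4 5)
  after f: (1 2 5)(3 4)
  after r: (1 4)(3 5)
  after r: (1 5)(2 4 3)

r f r r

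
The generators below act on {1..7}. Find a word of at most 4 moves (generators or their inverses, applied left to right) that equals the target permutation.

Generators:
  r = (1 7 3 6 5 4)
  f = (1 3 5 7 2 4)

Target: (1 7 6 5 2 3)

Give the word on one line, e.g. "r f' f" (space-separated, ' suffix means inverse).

  after f': (1 4 2 7 5 3)
  after r': (1 5 7 6 3 4 2)
  after f: (1 7 6 5 2 3)

f' r' f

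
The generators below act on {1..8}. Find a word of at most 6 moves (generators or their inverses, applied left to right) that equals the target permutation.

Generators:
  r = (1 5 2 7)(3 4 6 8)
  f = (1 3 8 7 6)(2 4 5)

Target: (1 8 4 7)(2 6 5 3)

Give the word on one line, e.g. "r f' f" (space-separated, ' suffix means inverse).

  after r: (1 5 2 7)(3 4 6 8)
  after f: (1 2 6 7 3 5 4)
  after f: (1 4 3 2)(7 8)
  after r': (1 3 5)(2 7 6 4 8)
  after f: (1 8 4 7)(2 6 5 3)

r f f r' f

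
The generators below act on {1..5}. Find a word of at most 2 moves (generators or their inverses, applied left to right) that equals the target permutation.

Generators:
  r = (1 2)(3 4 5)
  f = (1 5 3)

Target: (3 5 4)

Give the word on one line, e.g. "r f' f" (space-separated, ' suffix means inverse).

r r

  after r: (1 2)(3 4 5)
  after r: (3 5 4)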